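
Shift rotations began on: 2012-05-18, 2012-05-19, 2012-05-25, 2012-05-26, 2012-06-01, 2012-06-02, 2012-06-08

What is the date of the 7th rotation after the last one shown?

The gap pattern 1, 6, 1, 6, 1, 6 repeats every 2 events.
These are the Fridays and Saturdays of each week.
The following Saturday is 2012-06-09.
Next Friday: 2012-06-15.
The following Saturday is 2012-06-16.
Next Friday: 2012-06-22.
Next Saturday: 2012-06-23.
The following Friday is 2012-06-29.
Next Saturday: 2012-06-30.

2012-06-30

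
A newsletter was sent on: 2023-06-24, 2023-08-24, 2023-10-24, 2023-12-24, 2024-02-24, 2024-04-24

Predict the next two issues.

Each date is the 24th; the gaps (61, 61, 61, 62, 60) track the month lengths.
The rule is the 24th of every 2 months.
June 2024: 2024-06-24.
August 2024: 2024-08-24.

2024-06-24, 2024-08-24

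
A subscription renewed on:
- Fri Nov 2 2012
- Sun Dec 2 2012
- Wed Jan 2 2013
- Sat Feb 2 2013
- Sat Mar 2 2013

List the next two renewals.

Each date is the 2nd; the gaps (30, 31, 31, 28) track the month lengths.
The rule is the 2nd of each month.
April 2013: Tue Apr 2 2013.
Next: May 2013 → Thu May 2 2013.

Tue Apr 2 2013, Thu May 2 2013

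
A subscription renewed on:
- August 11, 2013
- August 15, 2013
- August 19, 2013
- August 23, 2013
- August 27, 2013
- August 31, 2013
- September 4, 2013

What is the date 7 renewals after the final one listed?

The spacing is 4, 4, 4, 4, 4, 4 days — always 4 days.
September 4, 2013 + 4 days = September 8, 2013.
September 8, 2013 + 4 days = September 12, 2013.
September 12, 2013 + 4 days = September 16, 2013.
September 16, 2013 + 4 days = September 20, 2013.
September 20, 2013 + 4 days = September 24, 2013.
September 24, 2013 + 4 days = September 28, 2013.
September 28, 2013 + 4 days = October 2, 2013.

October 2, 2013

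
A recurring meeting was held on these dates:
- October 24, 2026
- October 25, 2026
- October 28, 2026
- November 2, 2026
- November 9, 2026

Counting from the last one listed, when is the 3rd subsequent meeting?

The spacing grows by 2 each time: 1, 3, 5, 7 days.
Next gap: 9 days. November 9, 2026 + 9 days = November 18, 2026.
Next gap: 11 days. November 18, 2026 + 11 days = November 29, 2026.
Next gap: 13 days. November 29, 2026 + 13 days = December 12, 2026.

December 12, 2026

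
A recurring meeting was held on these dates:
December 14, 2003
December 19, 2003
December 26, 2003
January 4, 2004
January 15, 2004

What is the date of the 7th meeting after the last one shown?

May 27, 2004

Intervals are 5, 7, 9, 11 days — an arithmetic progression with common difference 2.
Next gap: 13 days. January 15, 2004 + 13 days = January 28, 2004.
Next gap: 15 days. January 28, 2004 + 15 days = February 12, 2004.
Next gap: 17 days. February 12, 2004 + 17 days = February 29, 2004.
Next gap: 19 days. February 29, 2004 + 19 days = March 19, 2004.
Next gap: 21 days. March 19, 2004 + 21 days = April 9, 2004.
Next gap: 23 days. April 9, 2004 + 23 days = May 2, 2004.
Next gap: 25 days. May 2, 2004 + 25 days = May 27, 2004.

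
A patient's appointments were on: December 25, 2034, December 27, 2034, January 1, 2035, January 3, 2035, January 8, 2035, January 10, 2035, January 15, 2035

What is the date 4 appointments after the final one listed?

January 29, 2035

The gap pattern 2, 5, 2, 5, 2, 5 repeats every 2 events.
These are the Mondays and Wednesdays of each week.
The following Wednesday is January 17, 2035.
Next Monday: January 22, 2035.
Next Wednesday: January 24, 2035.
Next Monday: January 29, 2035.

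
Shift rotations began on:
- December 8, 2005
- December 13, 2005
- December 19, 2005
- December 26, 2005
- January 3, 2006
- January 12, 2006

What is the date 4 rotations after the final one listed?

February 27, 2006

Intervals are 5, 6, 7, 8, 9 days — an arithmetic progression with common difference 1.
Next gap: 10 days. January 12, 2006 + 10 days = January 22, 2006.
Next gap: 11 days. January 22, 2006 + 11 days = February 2, 2006.
Next gap: 12 days. February 2, 2006 + 12 days = February 14, 2006.
Next gap: 13 days. February 14, 2006 + 13 days = February 27, 2006.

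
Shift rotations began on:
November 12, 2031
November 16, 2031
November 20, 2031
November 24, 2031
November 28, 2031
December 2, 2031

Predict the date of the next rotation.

Every event comes 4 days after the last (4, 4, 4, 4, 4).
December 2, 2031 + 4 days = December 6, 2031.

December 6, 2031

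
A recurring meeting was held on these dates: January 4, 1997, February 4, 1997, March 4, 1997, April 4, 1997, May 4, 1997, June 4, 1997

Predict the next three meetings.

July 4, 1997; August 4, 1997; September 4, 1997

Gaps: 31, 28, 31, 30, 31 days — not constant. Every event is on the 4th of the month.
Pattern: the 4th of each month.
July 1997: July 4, 1997.
Next: August 1997 → August 4, 1997.
Next: September 1997 → September 4, 1997.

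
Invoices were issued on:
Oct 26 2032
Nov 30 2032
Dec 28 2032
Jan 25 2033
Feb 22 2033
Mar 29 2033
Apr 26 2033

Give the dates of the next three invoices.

All Tuesdays; the gaps (35, 28, 28, 28, 35, 28) vary with month length.
This is the last Tuesday of each month.
Last Tuesday of May 2033: May 31 2033.
June 2033 ends with Tuesday Jun 28 2033.
Last Tuesday of July 2033: Jul 26 2033.

May 31 2033, Jun 28 2033, Jul 26 2033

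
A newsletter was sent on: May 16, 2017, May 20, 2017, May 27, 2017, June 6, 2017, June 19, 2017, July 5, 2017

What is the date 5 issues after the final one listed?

November 7, 2017

The spacing grows by 3 each time: 4, 7, 10, 13, 16 days.
Next gap: 19 days. July 5, 2017 + 19 days = July 24, 2017.
Next gap: 22 days. July 24, 2017 + 22 days = August 15, 2017.
Next gap: 25 days. August 15, 2017 + 25 days = September 9, 2017.
Next gap: 28 days. September 9, 2017 + 28 days = October 7, 2017.
Next gap: 31 days. October 7, 2017 + 31 days = November 7, 2017.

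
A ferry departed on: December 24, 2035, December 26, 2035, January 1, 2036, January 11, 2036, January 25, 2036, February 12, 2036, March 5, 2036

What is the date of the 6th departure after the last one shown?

Gaps: 2, 6, 10, 14, 18, 22 days — each gap is 4 larger than the previous one.
Next gap: 26 days. March 5, 2036 + 26 days = March 31, 2036.
Next gap: 30 days. March 31, 2036 + 30 days = April 30, 2036.
Next gap: 34 days. April 30, 2036 + 34 days = June 3, 2036.
Next gap: 38 days. June 3, 2036 + 38 days = July 11, 2036.
Next gap: 42 days. July 11, 2036 + 42 days = August 22, 2036.
Next gap: 46 days. August 22, 2036 + 46 days = October 7, 2036.

October 7, 2036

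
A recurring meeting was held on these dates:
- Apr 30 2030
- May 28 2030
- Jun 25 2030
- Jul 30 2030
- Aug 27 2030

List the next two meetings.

Every date is a Tuesday; gaps 28, 28, 35, 28 days.
Each is the last Tuesday of its month (at least one falls on the 29th or later, ruling out '4th Tuesday').
Last Tuesday of September 2030: Sep 24 2030.
Last Tuesday of October 2030: Oct 29 2030.

Sep 24 2030, Oct 29 2030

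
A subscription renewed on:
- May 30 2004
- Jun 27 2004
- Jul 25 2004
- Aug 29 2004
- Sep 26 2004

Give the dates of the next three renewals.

Oct 31 2004, Nov 28 2004, Dec 26 2004

Every date is a Sunday; gaps 28, 28, 35, 28 days.
Each is the last Sunday of its month (at least one falls on the 29th or later, ruling out '4th Sunday').
Last Sunday of October 2004: Oct 31 2004.
November 2004 ends with Sunday Nov 28 2004.
Last Sunday of December 2004: Dec 26 2004.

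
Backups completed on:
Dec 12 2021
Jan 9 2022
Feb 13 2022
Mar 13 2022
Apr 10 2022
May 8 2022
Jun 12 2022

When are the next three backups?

Jul 10 2022, Aug 14 2022, Sep 11 2022

These are Sundays at 28- or 35-day spacing (28, 35, 28, 28, 28, 35).
The pattern: 2nd Sunday of the month.
2nd Sunday of July 2022: Jul 10 2022.
August 2022 — 2nd Sunday is Aug 14 2022.
2nd Sunday of September 2022: Sep 11 2022.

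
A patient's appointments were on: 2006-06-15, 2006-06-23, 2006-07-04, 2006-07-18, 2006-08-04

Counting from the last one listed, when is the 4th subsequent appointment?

2006-11-10

Gaps: 8, 11, 14, 17 days — each gap is 3 larger than the previous one.
Next gap: 20 days. 2006-08-04 + 20 days = 2006-08-24.
Next gap: 23 days. 2006-08-24 + 23 days = 2006-09-16.
Next gap: 26 days. 2006-09-16 + 26 days = 2006-10-12.
Next gap: 29 days. 2006-10-12 + 29 days = 2006-11-10.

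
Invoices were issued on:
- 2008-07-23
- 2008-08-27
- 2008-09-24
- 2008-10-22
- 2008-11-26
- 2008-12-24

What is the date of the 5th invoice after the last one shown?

2009-05-27

These are Wednesdays at 28- or 35-day spacing (35, 28, 28, 35, 28).
The pattern: 4th Wednesday of the month.
4th Wednesday of January 2009: 2009-01-28.
4th Wednesday of February 2009: 2009-02-25.
March 2009 — 4th Wednesday is 2009-03-25.
4th Wednesday of April 2009: 2009-04-22.
May 2009 — 4th Wednesday is 2009-05-27.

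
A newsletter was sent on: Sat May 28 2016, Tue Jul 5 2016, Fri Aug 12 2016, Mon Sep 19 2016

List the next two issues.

Thu Oct 27 2016, Sun Dec 4 2016

Gaps between consecutive events: 38, 38, 38 days — a constant 38-day interval.
Mon Sep 19 2016 + 38 days = Thu Oct 27 2016.
Thu Oct 27 2016 + 38 days = Sun Dec 4 2016.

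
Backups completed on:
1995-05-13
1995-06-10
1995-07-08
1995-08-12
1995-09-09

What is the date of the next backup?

Gaps: 28, 28, 35, 28 days — a mix of 28 and 35. Every date is a Saturday.
Each is the 2nd Saturday of its month.
2nd Saturday of October 1995: 1995-10-14.

1995-10-14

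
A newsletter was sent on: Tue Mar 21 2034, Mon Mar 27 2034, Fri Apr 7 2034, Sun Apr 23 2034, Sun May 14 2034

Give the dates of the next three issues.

Fri Jun 9 2034, Mon Jul 10 2034, Tue Aug 15 2034

Intervals are 6, 11, 16, 21 days — an arithmetic progression with common difference 5.
Next gap: 26 days. Sun May 14 2034 + 26 days = Fri Jun 9 2034.
Next gap: 31 days. Fri Jun 9 2034 + 31 days = Mon Jul 10 2034.
Next gap: 36 days. Mon Jul 10 2034 + 36 days = Tue Aug 15 2034.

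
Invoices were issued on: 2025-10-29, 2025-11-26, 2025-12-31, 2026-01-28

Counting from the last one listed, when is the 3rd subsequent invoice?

These are Wednesdays with 28, 35, 28-day gaps.
Each is the final Wednesday of its month — 2025-10-29 is past the 28th, so '4th Wednesday' doesn't fit.
February 2026 ends with Wednesday 2026-02-25.
March 2026 ends with Wednesday 2026-03-25.
Last Wednesday of April 2026: 2026-04-29.

2026-04-29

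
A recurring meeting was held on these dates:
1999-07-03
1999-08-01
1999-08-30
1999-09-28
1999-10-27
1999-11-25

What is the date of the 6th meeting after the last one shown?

2000-05-17

Gaps between consecutive events: 29, 29, 29, 29, 29 days — a constant 29-day interval.
1999-11-25 + 29 days = 1999-12-24.
1999-12-24 + 29 days = 2000-01-22.
2000-01-22 + 29 days = 2000-02-20.
2000-02-20 + 29 days = 2000-03-20.
2000-03-20 + 29 days = 2000-04-18.
2000-04-18 + 29 days = 2000-05-17.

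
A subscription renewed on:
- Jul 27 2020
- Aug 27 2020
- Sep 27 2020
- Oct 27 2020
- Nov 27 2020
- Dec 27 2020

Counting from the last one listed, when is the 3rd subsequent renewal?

Mar 27 2021

Each date is the 27th; the gaps (31, 31, 30, 31, 30) track the month lengths.
The rule is the 27th of each month.
January 2021: Jan 27 2021.
Next: February 2021 → Feb 27 2021.
March 2021: Mar 27 2021.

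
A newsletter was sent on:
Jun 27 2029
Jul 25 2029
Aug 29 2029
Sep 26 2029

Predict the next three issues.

Oct 31 2029, Nov 28 2029, Dec 26 2029

All Wednesdays; the gaps (28, 35, 28) vary with month length.
This is the last Wednesday of each month.
Last Wednesday of October 2029: Oct 31 2029.
Last Wednesday of November 2029: Nov 28 2029.
December 2029 ends with Wednesday Dec 26 2029.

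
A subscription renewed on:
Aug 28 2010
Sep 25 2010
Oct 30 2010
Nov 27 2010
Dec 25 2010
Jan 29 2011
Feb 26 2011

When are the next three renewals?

All Saturdays; the gaps (28, 35, 28, 28, 35, 28) vary with month length.
This is the last Saturday of each month.
Last Saturday of March 2011: Mar 26 2011.
April 2011 ends with Saturday Apr 30 2011.
May 2011 ends with Saturday May 28 2011.

Mar 26 2011, Apr 30 2011, May 28 2011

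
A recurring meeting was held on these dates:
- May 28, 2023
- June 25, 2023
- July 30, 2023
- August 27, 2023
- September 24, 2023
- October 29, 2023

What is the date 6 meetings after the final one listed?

Every date is a Sunday; gaps 28, 35, 28, 28, 35 days.
Each is the last Sunday of its month (at least one falls on the 29th or later, ruling out '4th Sunday').
November 2023 ends with Sunday November 26, 2023.
December 2023 ends with Sunday December 31, 2023.
January 2024 ends with Sunday January 28, 2024.
February 2024 ends with Sunday February 25, 2024.
Last Sunday of March 2024: March 31, 2024.
April 2024 ends with Sunday April 28, 2024.

April 28, 2024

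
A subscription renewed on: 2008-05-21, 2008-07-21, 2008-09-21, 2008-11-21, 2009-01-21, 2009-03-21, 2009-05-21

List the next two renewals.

Gaps: 61, 62, 61, 61, 59, 61 days — not constant. Every event is on the 21st of the month.
Pattern: the 21st of every 2 months.
Next: July 2009 → 2009-07-21.
Next: September 2009 → 2009-09-21.

2009-07-21, 2009-09-21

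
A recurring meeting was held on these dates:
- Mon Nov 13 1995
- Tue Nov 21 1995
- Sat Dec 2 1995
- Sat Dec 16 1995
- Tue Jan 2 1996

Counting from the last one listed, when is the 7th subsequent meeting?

Tue Jul 23 1996

The spacing grows by 3 each time: 8, 11, 14, 17 days.
Next gap: 20 days. Tue Jan 2 1996 + 20 days = Mon Jan 22 1996.
Next gap: 23 days. Mon Jan 22 1996 + 23 days = Wed Feb 14 1996.
Next gap: 26 days. Wed Feb 14 1996 + 26 days = Mon Mar 11 1996.
Next gap: 29 days. Mon Mar 11 1996 + 29 days = Tue Apr 9 1996.
Next gap: 32 days. Tue Apr 9 1996 + 32 days = Sat May 11 1996.
Next gap: 35 days. Sat May 11 1996 + 35 days = Sat Jun 15 1996.
Next gap: 38 days. Sat Jun 15 1996 + 38 days = Tue Jul 23 1996.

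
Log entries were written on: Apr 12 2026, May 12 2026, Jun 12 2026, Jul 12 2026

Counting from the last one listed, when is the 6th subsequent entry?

Jan 12 2027

Each date is the 12th; the gaps (30, 31, 30) track the month lengths.
The rule is the 12th of each month.
Next: August 2026 → Aug 12 2026.
September 2026: Sep 12 2026.
October 2026: Oct 12 2026.
November 2026: Nov 12 2026.
Next: December 2026 → Dec 12 2026.
January 2027: Jan 12 2027.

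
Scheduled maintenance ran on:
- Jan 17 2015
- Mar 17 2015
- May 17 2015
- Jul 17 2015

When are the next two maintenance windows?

Sep 17 2015, Nov 17 2015

Gaps: 59, 61, 61 days — not constant. Every event is on the 17th of the month.
Pattern: the 17th of every 2 months.
September 2015: Sep 17 2015.
November 2015: Nov 17 2015.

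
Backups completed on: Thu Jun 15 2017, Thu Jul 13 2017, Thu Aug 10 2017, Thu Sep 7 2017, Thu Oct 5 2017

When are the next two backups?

Thu Nov 2 2017, Thu Nov 30 2017

Every event comes 28 days after the last (28, 28, 28, 28).
Thu Oct 5 2017 + 28 days = Thu Nov 2 2017.
Thu Nov 2 2017 + 28 days = Thu Nov 30 2017.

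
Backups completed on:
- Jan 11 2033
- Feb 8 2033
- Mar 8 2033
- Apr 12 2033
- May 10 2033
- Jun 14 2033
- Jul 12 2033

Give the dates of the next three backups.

All dates are Tuesdays, 28, 28, 35, 28, 35, 28 days apart.
Specifically, the 2nd Tuesday of each month.
August 2033 — 2nd Tuesday is Aug 9 2033.
2nd Tuesday of September 2033: Sep 13 2033.
2nd Tuesday of October 2033: Oct 11 2033.

Aug 9 2033, Sep 13 2033, Oct 11 2033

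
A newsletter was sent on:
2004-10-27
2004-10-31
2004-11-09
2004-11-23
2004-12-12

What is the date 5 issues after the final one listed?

2005-05-31

Gaps: 4, 9, 14, 19 days — each gap is 5 larger than the previous one.
Next gap: 24 days. 2004-12-12 + 24 days = 2005-01-05.
Next gap: 29 days. 2005-01-05 + 29 days = 2005-02-03.
Next gap: 34 days. 2005-02-03 + 34 days = 2005-03-09.
Next gap: 39 days. 2005-03-09 + 39 days = 2005-04-17.
Next gap: 44 days. 2005-04-17 + 44 days = 2005-05-31.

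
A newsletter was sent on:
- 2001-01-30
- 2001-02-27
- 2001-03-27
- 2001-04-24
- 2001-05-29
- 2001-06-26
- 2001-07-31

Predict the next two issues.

These are Tuesdays with 28, 28, 28, 35, 28, 35-day gaps.
Each is the final Tuesday of its month — 2001-01-30 is past the 28th, so '4th Tuesday' doesn't fit.
Last Tuesday of August 2001: 2001-08-28.
September 2001 ends with Tuesday 2001-09-25.

2001-08-28, 2001-09-25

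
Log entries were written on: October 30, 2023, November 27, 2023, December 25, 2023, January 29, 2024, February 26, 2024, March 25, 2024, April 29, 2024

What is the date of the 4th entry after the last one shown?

These are Mondays with 28, 28, 35, 28, 28, 35-day gaps.
Each is the final Monday of its month — October 30, 2023 is past the 28th, so '4th Monday' doesn't fit.
Last Monday of May 2024: May 27, 2024.
Last Monday of June 2024: June 24, 2024.
July 2024 ends with Monday July 29, 2024.
Last Monday of August 2024: August 26, 2024.

August 26, 2024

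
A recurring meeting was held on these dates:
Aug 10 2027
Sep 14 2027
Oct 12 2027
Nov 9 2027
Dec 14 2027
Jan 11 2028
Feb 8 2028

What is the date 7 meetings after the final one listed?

Sep 12 2028

All dates are Tuesdays, 35, 28, 28, 35, 28, 28 days apart.
Specifically, the 2nd Tuesday of each month.
2nd Tuesday of March 2028: Mar 14 2028.
April 2028 — 2nd Tuesday is Apr 11 2028.
May 2028 — 2nd Tuesday is May 9 2028.
2nd Tuesday of June 2028: Jun 13 2028.
July 2028 — 2nd Tuesday is Jul 11 2028.
2nd Tuesday of August 2028: Aug 8 2028.
September 2028 — 2nd Tuesday is Sep 12 2028.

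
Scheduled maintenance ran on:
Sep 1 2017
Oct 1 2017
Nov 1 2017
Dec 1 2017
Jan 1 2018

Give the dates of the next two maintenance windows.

Each date is the 1st; the gaps (30, 31, 30, 31) track the month lengths.
The rule is the 1st of each month.
February 2018: Feb 1 2018.
March 2018: Mar 1 2018.

Feb 1 2018, Mar 1 2018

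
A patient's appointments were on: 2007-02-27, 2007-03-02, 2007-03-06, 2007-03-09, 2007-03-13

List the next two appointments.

Gaps: 3, 4, 3, 4 days — not constant, but cyclic with period 2.
The events fall on every Tuesday and Friday.
Next Friday: 2007-03-16.
The following Tuesday is 2007-03-20.

2007-03-16, 2007-03-20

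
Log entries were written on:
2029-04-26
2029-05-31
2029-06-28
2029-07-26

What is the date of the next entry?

Every date is a Thursday; gaps 35, 28, 28 days.
Each is the last Thursday of its month (at least one falls on the 29th or later, ruling out '4th Thursday').
August 2029 ends with Thursday 2029-08-30.

2029-08-30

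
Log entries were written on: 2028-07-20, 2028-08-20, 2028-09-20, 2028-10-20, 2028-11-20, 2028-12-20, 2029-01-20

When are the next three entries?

2029-02-20, 2029-03-20, 2029-04-20

Gaps: 31, 31, 30, 31, 30, 31 days — not constant. Every event is on the 20th of the month.
Pattern: the 20th of each month.
Next: February 2029 → 2029-02-20.
Next: March 2029 → 2029-03-20.
Next: April 2029 → 2029-04-20.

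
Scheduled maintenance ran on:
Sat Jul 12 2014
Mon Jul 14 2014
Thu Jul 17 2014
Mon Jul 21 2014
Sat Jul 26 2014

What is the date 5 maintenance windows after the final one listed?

Intervals are 2, 3, 4, 5 days — an arithmetic progression with common difference 1.
Next gap: 6 days. Sat Jul 26 2014 + 6 days = Fri Aug 1 2014.
Next gap: 7 days. Fri Aug 1 2014 + 7 days = Fri Aug 8 2014.
Next gap: 8 days. Fri Aug 8 2014 + 8 days = Sat Aug 16 2014.
Next gap: 9 days. Sat Aug 16 2014 + 9 days = Mon Aug 25 2014.
Next gap: 10 days. Mon Aug 25 2014 + 10 days = Thu Sep 4 2014.

Thu Sep 4 2014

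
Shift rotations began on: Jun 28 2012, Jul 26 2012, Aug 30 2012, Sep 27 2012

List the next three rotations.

Oct 25 2012, Nov 29 2012, Dec 27 2012

All Thursdays; the gaps (28, 35, 28) vary with month length.
This is the last Thursday of each month.
October 2012 ends with Thursday Oct 25 2012.
November 2012 ends with Thursday Nov 29 2012.
December 2012 ends with Thursday Dec 27 2012.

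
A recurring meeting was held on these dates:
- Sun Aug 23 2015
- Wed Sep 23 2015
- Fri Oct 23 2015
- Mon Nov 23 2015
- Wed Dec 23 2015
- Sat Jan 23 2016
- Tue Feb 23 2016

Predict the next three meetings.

Wed Mar 23 2016, Sat Apr 23 2016, Mon May 23 2016

Each date is the 23rd; the gaps (31, 30, 31, 30, 31, 31) track the month lengths.
The rule is the 23rd of each month.
Next: March 2016 → Wed Mar 23 2016.
April 2016: Sat Apr 23 2016.
Next: May 2016 → Mon May 23 2016.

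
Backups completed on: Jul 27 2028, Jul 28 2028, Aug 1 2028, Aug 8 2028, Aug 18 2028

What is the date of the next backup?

Aug 31 2028

The spacing grows by 3 each time: 1, 4, 7, 10 days.
Next gap: 13 days. Aug 18 2028 + 13 days = Aug 31 2028.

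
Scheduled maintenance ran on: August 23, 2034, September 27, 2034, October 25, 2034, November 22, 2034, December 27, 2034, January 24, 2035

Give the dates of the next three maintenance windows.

All dates are Wednesdays, 35, 28, 28, 35, 28 days apart.
Specifically, the 4th Wednesday of each month.
4th Wednesday of February 2035: February 28, 2035.
4th Wednesday of March 2035: March 28, 2035.
4th Wednesday of April 2035: April 25, 2035.

February 28, 2035; March 28, 2035; April 25, 2035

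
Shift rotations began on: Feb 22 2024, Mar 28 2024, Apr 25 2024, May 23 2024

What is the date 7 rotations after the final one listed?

Dec 26 2024

All dates are Thursdays, 35, 28, 28 days apart.
Specifically, the 4th Thursday of each month.
June 2024 — 4th Thursday is Jun 27 2024.
4th Thursday of July 2024: Jul 25 2024.
4th Thursday of August 2024: Aug 22 2024.
September 2024 — 4th Thursday is Sep 26 2024.
October 2024 — 4th Thursday is Oct 24 2024.
4th Thursday of November 2024: Nov 28 2024.
4th Thursday of December 2024: Dec 26 2024.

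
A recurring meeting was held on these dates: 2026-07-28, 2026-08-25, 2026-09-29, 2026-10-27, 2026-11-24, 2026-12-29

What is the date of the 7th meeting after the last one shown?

2027-07-27

These are Tuesdays with 28, 35, 28, 28, 35-day gaps.
Each is the final Tuesday of its month — 2026-09-29 is past the 28th, so '4th Tuesday' doesn't fit.
January 2027 ends with Tuesday 2027-01-26.
Last Tuesday of February 2027: 2027-02-23.
March 2027 ends with Tuesday 2027-03-30.
Last Tuesday of April 2027: 2027-04-27.
May 2027 ends with Tuesday 2027-05-25.
June 2027 ends with Tuesday 2027-06-29.
July 2027 ends with Tuesday 2027-07-27.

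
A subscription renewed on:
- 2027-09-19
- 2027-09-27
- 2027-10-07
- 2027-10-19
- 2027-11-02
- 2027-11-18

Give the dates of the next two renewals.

2027-12-06, 2027-12-26

Intervals are 8, 10, 12, 14, 16 days — an arithmetic progression with common difference 2.
Next gap: 18 days. 2027-11-18 + 18 days = 2027-12-06.
Next gap: 20 days. 2027-12-06 + 20 days = 2027-12-26.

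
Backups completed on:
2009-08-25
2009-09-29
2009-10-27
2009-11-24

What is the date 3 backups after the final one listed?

2010-02-23

These are Tuesdays with 35, 28, 28-day gaps.
Each is the final Tuesday of its month — 2009-09-29 is past the 28th, so '4th Tuesday' doesn't fit.
Last Tuesday of December 2009: 2009-12-29.
Last Tuesday of January 2010: 2010-01-26.
February 2010 ends with Tuesday 2010-02-23.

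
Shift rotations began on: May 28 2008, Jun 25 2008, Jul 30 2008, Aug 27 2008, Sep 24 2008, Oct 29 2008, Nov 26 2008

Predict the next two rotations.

Every date is a Wednesday; gaps 28, 35, 28, 28, 35, 28 days.
Each is the last Wednesday of its month (at least one falls on the 29th or later, ruling out '4th Wednesday').
Last Wednesday of December 2008: Dec 31 2008.
January 2009 ends with Wednesday Jan 28 2009.

Dec 31 2008, Jan 28 2009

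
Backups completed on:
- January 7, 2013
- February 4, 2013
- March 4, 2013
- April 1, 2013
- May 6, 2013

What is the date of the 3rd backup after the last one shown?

August 5, 2013

These are Mondays at 28- or 35-day spacing (28, 28, 28, 35).
The pattern: 1st Monday of the month.
1st Monday of June 2013: June 3, 2013.
1st Monday of July 2013: July 1, 2013.
August 2013 — 1st Monday is August 5, 2013.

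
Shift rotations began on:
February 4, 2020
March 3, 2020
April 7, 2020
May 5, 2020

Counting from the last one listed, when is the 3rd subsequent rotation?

All dates are Tuesdays, 28, 35, 28 days apart.
Specifically, the 1st Tuesday of each month.
1st Tuesday of June 2020: June 2, 2020.
July 2020 — 1st Tuesday is July 7, 2020.
1st Tuesday of August 2020: August 4, 2020.

August 4, 2020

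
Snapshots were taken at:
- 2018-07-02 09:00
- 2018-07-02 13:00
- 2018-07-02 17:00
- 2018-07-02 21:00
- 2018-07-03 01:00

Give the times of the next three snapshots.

Gaps: 4, 4, 4, 4 hours — each event is 4 hours after the previous one.
2018-07-03 01:00 + 4 h = 2018-07-03 05:00.
2018-07-03 05:00 + 4 h = 2018-07-03 09:00.
2018-07-03 09:00 + 4 h = 2018-07-03 13:00.

2018-07-03 05:00, 2018-07-03 09:00, 2018-07-03 13:00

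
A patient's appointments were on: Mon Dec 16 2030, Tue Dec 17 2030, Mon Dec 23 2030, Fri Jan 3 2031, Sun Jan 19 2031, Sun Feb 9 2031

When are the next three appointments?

Gaps: 1, 6, 11, 16, 21 days — each gap is 5 larger than the previous one.
Next gap: 26 days. Sun Feb 9 2031 + 26 days = Fri Mar 7 2031.
Next gap: 31 days. Fri Mar 7 2031 + 31 days = Mon Apr 7 2031.
Next gap: 36 days. Mon Apr 7 2031 + 36 days = Tue May 13 2031.

Fri Mar 7 2031, Mon Apr 7 2031, Tue May 13 2031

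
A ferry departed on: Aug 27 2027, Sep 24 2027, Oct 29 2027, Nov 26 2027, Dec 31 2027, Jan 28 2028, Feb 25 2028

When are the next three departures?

These are Fridays with 28, 35, 28, 35, 28, 28-day gaps.
Each is the final Friday of its month — Oct 29 2027 is past the 28th, so '4th Friday' doesn't fit.
March 2028 ends with Friday Mar 31 2028.
April 2028 ends with Friday Apr 28 2028.
Last Friday of May 2028: May 26 2028.

Mar 31 2028, Apr 28 2028, May 26 2028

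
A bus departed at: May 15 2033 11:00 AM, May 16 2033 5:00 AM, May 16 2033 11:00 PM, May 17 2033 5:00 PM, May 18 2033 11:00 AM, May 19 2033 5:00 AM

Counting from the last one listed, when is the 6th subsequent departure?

The interval is a steady 18 hours (18, 18, 18, 18, 18).
May 19 2033 5:00 AM + 18 h = May 19 2033 11:00 PM.
May 19 2033 11:00 PM + 18 h = May 20 2033 5:00 PM.
May 20 2033 5:00 PM + 18 h = May 21 2033 11:00 AM.
May 21 2033 11:00 AM + 18 h = May 22 2033 5:00 AM.
May 22 2033 5:00 AM + 18 h = May 22 2033 11:00 PM.
May 22 2033 11:00 PM + 18 h = May 23 2033 5:00 PM.

May 23 2033 5:00 PM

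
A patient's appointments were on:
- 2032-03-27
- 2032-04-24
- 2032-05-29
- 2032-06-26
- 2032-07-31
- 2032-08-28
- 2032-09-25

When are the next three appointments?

These are Saturdays with 28, 35, 28, 35, 28, 28-day gaps.
Each is the final Saturday of its month — 2032-05-29 is past the 28th, so '4th Saturday' doesn't fit.
Last Saturday of October 2032: 2032-10-30.
Last Saturday of November 2032: 2032-11-27.
Last Saturday of December 2032: 2032-12-25.

2032-10-30, 2032-11-27, 2032-12-25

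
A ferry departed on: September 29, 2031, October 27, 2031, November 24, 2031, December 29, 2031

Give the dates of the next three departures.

January 26, 2032; February 23, 2032; March 29, 2032

Every date is a Monday; gaps 28, 28, 35 days.
Each is the last Monday of its month (at least one falls on the 29th or later, ruling out '4th Monday').
January 2032 ends with Monday January 26, 2032.
Last Monday of February 2032: February 23, 2032.
March 2032 ends with Monday March 29, 2032.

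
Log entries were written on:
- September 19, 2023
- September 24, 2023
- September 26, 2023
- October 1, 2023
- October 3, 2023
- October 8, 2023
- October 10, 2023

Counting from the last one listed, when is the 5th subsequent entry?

The gap pattern 5, 2, 5, 2, 5, 2 repeats every 2 events.
These are the Tuesdays and Sundays of each week.
The following Sunday is October 15, 2023.
Next Tuesday: October 17, 2023.
The following Sunday is October 22, 2023.
The following Tuesday is October 24, 2023.
The following Sunday is October 29, 2023.

October 29, 2023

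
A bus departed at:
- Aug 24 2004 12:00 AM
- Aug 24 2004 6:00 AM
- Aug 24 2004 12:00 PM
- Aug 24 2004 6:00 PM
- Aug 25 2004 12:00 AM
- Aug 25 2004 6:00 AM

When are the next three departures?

Spacing: 6, 6, 6, 6, 6 h — constant 6 h.
Aug 25 2004 6:00 AM + 6 h = Aug 25 2004 12:00 PM.
Aug 25 2004 12:00 PM + 6 h = Aug 25 2004 6:00 PM.
Aug 25 2004 6:00 PM + 6 h = Aug 26 2004 12:00 AM.

Aug 25 2004 12:00 PM, Aug 25 2004 6:00 PM, Aug 26 2004 12:00 AM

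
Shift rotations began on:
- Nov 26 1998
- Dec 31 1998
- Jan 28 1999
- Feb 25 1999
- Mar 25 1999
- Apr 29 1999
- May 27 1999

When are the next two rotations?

Jun 24 1999, Jul 29 1999

All Thursdays; the gaps (35, 28, 28, 28, 35, 28) vary with month length.
This is the last Thursday of each month.
June 1999 ends with Thursday Jun 24 1999.
July 1999 ends with Thursday Jul 29 1999.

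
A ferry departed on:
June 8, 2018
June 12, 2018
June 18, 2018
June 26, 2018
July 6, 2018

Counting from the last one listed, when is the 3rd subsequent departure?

Intervals are 4, 6, 8, 10 days — an arithmetic progression with common difference 2.
Next gap: 12 days. July 6, 2018 + 12 days = July 18, 2018.
Next gap: 14 days. July 18, 2018 + 14 days = August 1, 2018.
Next gap: 16 days. August 1, 2018 + 16 days = August 17, 2018.

August 17, 2018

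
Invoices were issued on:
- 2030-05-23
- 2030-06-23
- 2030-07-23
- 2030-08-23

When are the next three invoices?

Gaps: 31, 30, 31 days — not constant. Every event is on the 23rd of the month.
Pattern: the 23rd of each month.
Next: September 2030 → 2030-09-23.
Next: October 2030 → 2030-10-23.
November 2030: 2030-11-23.

2030-09-23, 2030-10-23, 2030-11-23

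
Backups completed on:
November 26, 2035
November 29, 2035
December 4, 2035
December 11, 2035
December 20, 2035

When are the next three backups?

December 31, 2035; January 13, 2036; January 28, 2036

Gaps: 3, 5, 7, 9 days — each gap is 2 larger than the previous one.
Next gap: 11 days. December 20, 2035 + 11 days = December 31, 2035.
Next gap: 13 days. December 31, 2035 + 13 days = January 13, 2036.
Next gap: 15 days. January 13, 2036 + 15 days = January 28, 2036.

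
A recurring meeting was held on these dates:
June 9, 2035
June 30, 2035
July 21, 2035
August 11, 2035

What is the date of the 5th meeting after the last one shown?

Every event comes 21 days after the last (21, 21, 21).
August 11, 2035 + 21 days = September 1, 2035.
September 1, 2035 + 21 days = September 22, 2035.
September 22, 2035 + 21 days = October 13, 2035.
October 13, 2035 + 21 days = November 3, 2035.
November 3, 2035 + 21 days = November 24, 2035.

November 24, 2035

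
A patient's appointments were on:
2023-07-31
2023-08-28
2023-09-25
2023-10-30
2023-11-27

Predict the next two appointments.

2023-12-25, 2024-01-29

All Mondays; the gaps (28, 28, 35, 28) vary with month length.
This is the last Monday of each month.
December 2023 ends with Monday 2023-12-25.
January 2024 ends with Monday 2024-01-29.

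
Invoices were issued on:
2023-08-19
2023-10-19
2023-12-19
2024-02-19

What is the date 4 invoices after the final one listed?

Each date is the 19th; the gaps (61, 61, 62) track the month lengths.
The rule is the 19th of every 2 months.
Next: April 2024 → 2024-04-19.
Next: June 2024 → 2024-06-19.
Next: August 2024 → 2024-08-19.
October 2024: 2024-10-19.

2024-10-19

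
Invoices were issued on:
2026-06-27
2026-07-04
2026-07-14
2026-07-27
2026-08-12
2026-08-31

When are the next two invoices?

2026-09-22, 2026-10-17

Gaps: 7, 10, 13, 16, 19 days — each gap is 3 larger than the previous one.
Next gap: 22 days. 2026-08-31 + 22 days = 2026-09-22.
Next gap: 25 days. 2026-09-22 + 25 days = 2026-10-17.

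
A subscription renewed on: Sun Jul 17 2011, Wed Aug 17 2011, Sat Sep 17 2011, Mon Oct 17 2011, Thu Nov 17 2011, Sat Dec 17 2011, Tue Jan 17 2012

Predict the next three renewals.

Each date is the 17th; the gaps (31, 31, 30, 31, 30, 31) track the month lengths.
The rule is the 17th of each month.
February 2012: Fri Feb 17 2012.
March 2012: Sat Mar 17 2012.
April 2012: Tue Apr 17 2012.

Fri Feb 17 2012, Sat Mar 17 2012, Tue Apr 17 2012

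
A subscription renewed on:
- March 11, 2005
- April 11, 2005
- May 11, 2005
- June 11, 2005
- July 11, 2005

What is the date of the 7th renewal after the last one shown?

February 11, 2006

Each date is the 11th; the gaps (31, 30, 31, 30) track the month lengths.
The rule is the 11th of each month.
Next: August 2005 → August 11, 2005.
Next: September 2005 → September 11, 2005.
Next: October 2005 → October 11, 2005.
Next: November 2005 → November 11, 2005.
Next: December 2005 → December 11, 2005.
January 2006: January 11, 2006.
Next: February 2006 → February 11, 2006.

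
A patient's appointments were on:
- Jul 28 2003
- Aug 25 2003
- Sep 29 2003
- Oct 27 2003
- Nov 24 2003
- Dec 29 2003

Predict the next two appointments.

Jan 26 2004, Feb 23 2004

Every date is a Monday; gaps 28, 35, 28, 28, 35 days.
Each is the last Monday of its month (at least one falls on the 29th or later, ruling out '4th Monday').
Last Monday of January 2004: Jan 26 2004.
Last Monday of February 2004: Feb 23 2004.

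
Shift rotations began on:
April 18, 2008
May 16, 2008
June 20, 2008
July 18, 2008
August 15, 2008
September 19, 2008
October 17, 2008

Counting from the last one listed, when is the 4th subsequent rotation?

All dates are Fridays, 28, 35, 28, 28, 35, 28 days apart.
Specifically, the 3rd Friday of each month.
November 2008 — 3rd Friday is November 21, 2008.
3rd Friday of December 2008: December 19, 2008.
January 2009 — 3rd Friday is January 16, 2009.
February 2009 — 3rd Friday is February 20, 2009.

February 20, 2009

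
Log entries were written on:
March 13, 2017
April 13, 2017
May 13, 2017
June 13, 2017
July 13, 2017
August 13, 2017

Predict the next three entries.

September 13, 2017; October 13, 2017; November 13, 2017

Gaps: 31, 30, 31, 30, 31 days — not constant. Every event is on the 13th of the month.
Pattern: the 13th of each month.
Next: September 2017 → September 13, 2017.
Next: October 2017 → October 13, 2017.
November 2017: November 13, 2017.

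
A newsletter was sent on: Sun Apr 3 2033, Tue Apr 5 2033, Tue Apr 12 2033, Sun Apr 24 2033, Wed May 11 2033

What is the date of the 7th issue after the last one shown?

Intervals are 2, 7, 12, 17 days — an arithmetic progression with common difference 5.
Next gap: 22 days. Wed May 11 2033 + 22 days = Thu Jun 2 2033.
Next gap: 27 days. Thu Jun 2 2033 + 27 days = Wed Jun 29 2033.
Next gap: 32 days. Wed Jun 29 2033 + 32 days = Sun Jul 31 2033.
Next gap: 37 days. Sun Jul 31 2033 + 37 days = Tue Sep 6 2033.
Next gap: 42 days. Tue Sep 6 2033 + 42 days = Tue Oct 18 2033.
Next gap: 47 days. Tue Oct 18 2033 + 47 days = Sun Dec 4 2033.
Next gap: 52 days. Sun Dec 4 2033 + 52 days = Wed Jan 25 2034.

Wed Jan 25 2034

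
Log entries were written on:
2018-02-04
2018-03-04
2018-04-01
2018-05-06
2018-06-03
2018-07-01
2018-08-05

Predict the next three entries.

2018-09-02, 2018-10-07, 2018-11-04

Gaps: 28, 28, 35, 28, 28, 35 days — a mix of 28 and 35. Every date is a Sunday.
Each is the 1st Sunday of its month.
1st Sunday of September 2018: 2018-09-02.
October 2018 — 1st Sunday is 2018-10-07.
November 2018 — 1st Sunday is 2018-11-04.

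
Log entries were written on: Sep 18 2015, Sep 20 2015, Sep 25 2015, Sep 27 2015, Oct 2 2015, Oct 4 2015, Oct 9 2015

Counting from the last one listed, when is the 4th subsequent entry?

Oct 23 2015

The gap pattern 2, 5, 2, 5, 2, 5 repeats every 2 events.
These are the Fridays and Sundays of each week.
The following Sunday is Oct 11 2015.
The following Friday is Oct 16 2015.
Next Sunday: Oct 18 2015.
The following Friday is Oct 23 2015.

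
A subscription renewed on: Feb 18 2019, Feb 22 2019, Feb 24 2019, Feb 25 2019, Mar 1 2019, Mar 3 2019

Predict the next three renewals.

Mar 4 2019, Mar 8 2019, Mar 10 2019

Gaps: 4, 2, 1, 4, 2 days — not constant, but cyclic with period 3.
The events fall on every Monday, Friday and Sunday.
Next Monday: Mar 4 2019.
The following Friday is Mar 8 2019.
The following Sunday is Mar 10 2019.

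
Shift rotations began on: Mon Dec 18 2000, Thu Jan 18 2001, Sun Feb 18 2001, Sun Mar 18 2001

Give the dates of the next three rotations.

Gaps: 31, 31, 28 days — not constant. Every event is on the 18th of the month.
Pattern: the 18th of each month.
April 2001: Wed Apr 18 2001.
Next: May 2001 → Fri May 18 2001.
Next: June 2001 → Mon Jun 18 2001.

Wed Apr 18 2001, Fri May 18 2001, Mon Jun 18 2001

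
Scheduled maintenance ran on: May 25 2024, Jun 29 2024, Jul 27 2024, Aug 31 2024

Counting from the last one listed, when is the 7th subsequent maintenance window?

All Saturdays; the gaps (35, 28, 35) vary with month length.
This is the last Saturday of each month.
Last Saturday of September 2024: Sep 28 2024.
October 2024 ends with Saturday Oct 26 2024.
Last Saturday of November 2024: Nov 30 2024.
Last Saturday of December 2024: Dec 28 2024.
Last Saturday of January 2025: Jan 25 2025.
Last Saturday of February 2025: Feb 22 2025.
Last Saturday of March 2025: Mar 29 2025.

Mar 29 2025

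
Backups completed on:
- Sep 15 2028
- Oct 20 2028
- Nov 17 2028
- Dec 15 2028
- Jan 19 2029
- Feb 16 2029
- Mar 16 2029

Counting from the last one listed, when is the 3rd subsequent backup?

All dates are Fridays, 35, 28, 28, 35, 28, 28 days apart.
Specifically, the 3rd Friday of each month.
3rd Friday of April 2029: Apr 20 2029.
May 2029 — 3rd Friday is May 18 2029.
3rd Friday of June 2029: Jun 15 2029.

Jun 15 2029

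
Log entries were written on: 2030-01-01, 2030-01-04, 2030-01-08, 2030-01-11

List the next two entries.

The gap pattern 3, 4, 3 repeats every 2 events.
These are the Tuesdays and Fridays of each week.
Next Tuesday: 2030-01-15.
Next Friday: 2030-01-18.

2030-01-15, 2030-01-18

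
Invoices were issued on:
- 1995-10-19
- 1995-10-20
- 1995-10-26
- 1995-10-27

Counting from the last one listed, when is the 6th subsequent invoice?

1995-11-17

Gaps: 1, 6, 1 days — not constant, but cyclic with period 2.
The events fall on every Thursday and Friday.
The following Thursday is 1995-11-02.
The following Friday is 1995-11-03.
The following Thursday is 1995-11-09.
Next Friday: 1995-11-10.
Next Thursday: 1995-11-16.
The following Friday is 1995-11-17.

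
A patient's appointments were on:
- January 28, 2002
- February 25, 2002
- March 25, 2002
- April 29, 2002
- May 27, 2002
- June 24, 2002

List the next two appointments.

July 29, 2002; August 26, 2002

These are Mondays with 28, 28, 35, 28, 28-day gaps.
Each is the final Monday of its month — April 29, 2002 is past the 28th, so '4th Monday' doesn't fit.
July 2002 ends with Monday July 29, 2002.
Last Monday of August 2002: August 26, 2002.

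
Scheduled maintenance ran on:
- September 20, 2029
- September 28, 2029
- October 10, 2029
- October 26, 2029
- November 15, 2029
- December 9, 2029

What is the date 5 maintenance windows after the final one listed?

The spacing grows by 4 each time: 8, 12, 16, 20, 24 days.
Next gap: 28 days. December 9, 2029 + 28 days = January 6, 2030.
Next gap: 32 days. January 6, 2030 + 32 days = February 7, 2030.
Next gap: 36 days. February 7, 2030 + 36 days = March 15, 2030.
Next gap: 40 days. March 15, 2030 + 40 days = April 24, 2030.
Next gap: 44 days. April 24, 2030 + 44 days = June 7, 2030.

June 7, 2030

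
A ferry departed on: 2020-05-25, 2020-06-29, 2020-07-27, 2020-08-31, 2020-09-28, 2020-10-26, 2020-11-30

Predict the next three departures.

All Mondays; the gaps (35, 28, 35, 28, 28, 35) vary with month length.
This is the last Monday of each month.
Last Monday of December 2020: 2020-12-28.
Last Monday of January 2021: 2021-01-25.
Last Monday of February 2021: 2021-02-22.

2020-12-28, 2021-01-25, 2021-02-22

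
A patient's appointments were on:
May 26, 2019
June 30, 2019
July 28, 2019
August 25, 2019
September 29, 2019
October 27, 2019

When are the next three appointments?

November 24, 2019; December 29, 2019; January 26, 2020

Every date is a Sunday; gaps 35, 28, 28, 35, 28 days.
Each is the last Sunday of its month (at least one falls on the 29th or later, ruling out '4th Sunday').
November 2019 ends with Sunday November 24, 2019.
December 2019 ends with Sunday December 29, 2019.
Last Sunday of January 2020: January 26, 2020.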